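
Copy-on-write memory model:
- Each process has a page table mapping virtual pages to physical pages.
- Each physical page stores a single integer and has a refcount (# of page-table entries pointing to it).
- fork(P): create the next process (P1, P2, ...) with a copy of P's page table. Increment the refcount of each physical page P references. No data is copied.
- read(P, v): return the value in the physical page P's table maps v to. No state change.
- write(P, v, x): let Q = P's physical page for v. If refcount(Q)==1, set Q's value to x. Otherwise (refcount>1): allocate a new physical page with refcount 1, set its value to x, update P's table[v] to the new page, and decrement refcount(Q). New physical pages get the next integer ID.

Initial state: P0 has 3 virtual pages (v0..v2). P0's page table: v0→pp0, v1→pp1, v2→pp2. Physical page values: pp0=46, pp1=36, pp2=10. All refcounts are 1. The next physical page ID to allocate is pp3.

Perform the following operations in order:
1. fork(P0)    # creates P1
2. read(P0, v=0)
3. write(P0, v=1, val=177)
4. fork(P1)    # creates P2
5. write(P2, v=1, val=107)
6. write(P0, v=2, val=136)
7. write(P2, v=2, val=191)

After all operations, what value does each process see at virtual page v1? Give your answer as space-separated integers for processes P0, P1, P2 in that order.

Answer: 177 36 107

Derivation:
Op 1: fork(P0) -> P1. 3 ppages; refcounts: pp0:2 pp1:2 pp2:2
Op 2: read(P0, v0) -> 46. No state change.
Op 3: write(P0, v1, 177). refcount(pp1)=2>1 -> COPY to pp3. 4 ppages; refcounts: pp0:2 pp1:1 pp2:2 pp3:1
Op 4: fork(P1) -> P2. 4 ppages; refcounts: pp0:3 pp1:2 pp2:3 pp3:1
Op 5: write(P2, v1, 107). refcount(pp1)=2>1 -> COPY to pp4. 5 ppages; refcounts: pp0:3 pp1:1 pp2:3 pp3:1 pp4:1
Op 6: write(P0, v2, 136). refcount(pp2)=3>1 -> COPY to pp5. 6 ppages; refcounts: pp0:3 pp1:1 pp2:2 pp3:1 pp4:1 pp5:1
Op 7: write(P2, v2, 191). refcount(pp2)=2>1 -> COPY to pp6. 7 ppages; refcounts: pp0:3 pp1:1 pp2:1 pp3:1 pp4:1 pp5:1 pp6:1
P0: v1 -> pp3 = 177
P1: v1 -> pp1 = 36
P2: v1 -> pp4 = 107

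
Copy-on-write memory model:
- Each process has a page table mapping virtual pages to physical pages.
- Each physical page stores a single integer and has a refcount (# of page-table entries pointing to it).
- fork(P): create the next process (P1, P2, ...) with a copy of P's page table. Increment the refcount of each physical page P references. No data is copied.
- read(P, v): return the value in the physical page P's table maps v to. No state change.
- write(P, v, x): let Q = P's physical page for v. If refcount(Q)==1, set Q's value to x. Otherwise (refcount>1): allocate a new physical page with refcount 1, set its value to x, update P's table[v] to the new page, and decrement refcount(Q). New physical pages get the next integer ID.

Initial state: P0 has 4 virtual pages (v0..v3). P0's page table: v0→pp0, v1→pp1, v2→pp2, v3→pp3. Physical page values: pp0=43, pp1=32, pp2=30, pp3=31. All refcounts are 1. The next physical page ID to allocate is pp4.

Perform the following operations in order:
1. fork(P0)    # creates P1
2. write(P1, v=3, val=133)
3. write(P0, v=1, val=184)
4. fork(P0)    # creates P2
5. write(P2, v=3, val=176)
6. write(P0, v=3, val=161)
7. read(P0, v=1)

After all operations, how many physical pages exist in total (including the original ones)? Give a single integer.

Answer: 7

Derivation:
Op 1: fork(P0) -> P1. 4 ppages; refcounts: pp0:2 pp1:2 pp2:2 pp3:2
Op 2: write(P1, v3, 133). refcount(pp3)=2>1 -> COPY to pp4. 5 ppages; refcounts: pp0:2 pp1:2 pp2:2 pp3:1 pp4:1
Op 3: write(P0, v1, 184). refcount(pp1)=2>1 -> COPY to pp5. 6 ppages; refcounts: pp0:2 pp1:1 pp2:2 pp3:1 pp4:1 pp5:1
Op 4: fork(P0) -> P2. 6 ppages; refcounts: pp0:3 pp1:1 pp2:3 pp3:2 pp4:1 pp5:2
Op 5: write(P2, v3, 176). refcount(pp3)=2>1 -> COPY to pp6. 7 ppages; refcounts: pp0:3 pp1:1 pp2:3 pp3:1 pp4:1 pp5:2 pp6:1
Op 6: write(P0, v3, 161). refcount(pp3)=1 -> write in place. 7 ppages; refcounts: pp0:3 pp1:1 pp2:3 pp3:1 pp4:1 pp5:2 pp6:1
Op 7: read(P0, v1) -> 184. No state change.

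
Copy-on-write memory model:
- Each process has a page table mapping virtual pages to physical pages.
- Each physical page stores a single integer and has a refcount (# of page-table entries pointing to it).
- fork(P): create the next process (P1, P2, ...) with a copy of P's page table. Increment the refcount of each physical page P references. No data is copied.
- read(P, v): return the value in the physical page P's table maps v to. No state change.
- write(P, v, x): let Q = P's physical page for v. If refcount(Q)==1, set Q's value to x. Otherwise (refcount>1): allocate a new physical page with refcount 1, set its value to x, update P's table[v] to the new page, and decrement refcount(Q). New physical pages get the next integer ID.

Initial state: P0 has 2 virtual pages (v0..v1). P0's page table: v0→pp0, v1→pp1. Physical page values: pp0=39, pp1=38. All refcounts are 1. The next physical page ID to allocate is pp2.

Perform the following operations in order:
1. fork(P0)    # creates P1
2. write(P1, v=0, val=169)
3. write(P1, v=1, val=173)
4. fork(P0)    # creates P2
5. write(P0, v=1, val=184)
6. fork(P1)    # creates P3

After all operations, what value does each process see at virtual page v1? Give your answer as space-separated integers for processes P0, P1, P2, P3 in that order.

Answer: 184 173 38 173

Derivation:
Op 1: fork(P0) -> P1. 2 ppages; refcounts: pp0:2 pp1:2
Op 2: write(P1, v0, 169). refcount(pp0)=2>1 -> COPY to pp2. 3 ppages; refcounts: pp0:1 pp1:2 pp2:1
Op 3: write(P1, v1, 173). refcount(pp1)=2>1 -> COPY to pp3. 4 ppages; refcounts: pp0:1 pp1:1 pp2:1 pp3:1
Op 4: fork(P0) -> P2. 4 ppages; refcounts: pp0:2 pp1:2 pp2:1 pp3:1
Op 5: write(P0, v1, 184). refcount(pp1)=2>1 -> COPY to pp4. 5 ppages; refcounts: pp0:2 pp1:1 pp2:1 pp3:1 pp4:1
Op 6: fork(P1) -> P3. 5 ppages; refcounts: pp0:2 pp1:1 pp2:2 pp3:2 pp4:1
P0: v1 -> pp4 = 184
P1: v1 -> pp3 = 173
P2: v1 -> pp1 = 38
P3: v1 -> pp3 = 173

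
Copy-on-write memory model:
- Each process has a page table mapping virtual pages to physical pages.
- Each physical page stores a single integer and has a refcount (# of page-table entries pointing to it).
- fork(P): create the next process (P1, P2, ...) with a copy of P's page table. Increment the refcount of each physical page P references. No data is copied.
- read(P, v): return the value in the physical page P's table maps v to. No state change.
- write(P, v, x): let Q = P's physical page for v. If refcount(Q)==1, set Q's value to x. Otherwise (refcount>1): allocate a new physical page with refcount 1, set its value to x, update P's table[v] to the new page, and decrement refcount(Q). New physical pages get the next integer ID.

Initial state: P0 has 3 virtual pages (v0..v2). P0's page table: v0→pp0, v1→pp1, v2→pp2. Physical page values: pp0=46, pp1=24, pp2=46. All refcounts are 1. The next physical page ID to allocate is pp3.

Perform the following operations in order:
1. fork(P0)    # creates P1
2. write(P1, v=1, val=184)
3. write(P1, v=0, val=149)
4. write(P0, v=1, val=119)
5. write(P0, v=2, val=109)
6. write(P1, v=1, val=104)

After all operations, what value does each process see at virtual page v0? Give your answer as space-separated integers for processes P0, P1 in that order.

Answer: 46 149

Derivation:
Op 1: fork(P0) -> P1. 3 ppages; refcounts: pp0:2 pp1:2 pp2:2
Op 2: write(P1, v1, 184). refcount(pp1)=2>1 -> COPY to pp3. 4 ppages; refcounts: pp0:2 pp1:1 pp2:2 pp3:1
Op 3: write(P1, v0, 149). refcount(pp0)=2>1 -> COPY to pp4. 5 ppages; refcounts: pp0:1 pp1:1 pp2:2 pp3:1 pp4:1
Op 4: write(P0, v1, 119). refcount(pp1)=1 -> write in place. 5 ppages; refcounts: pp0:1 pp1:1 pp2:2 pp3:1 pp4:1
Op 5: write(P0, v2, 109). refcount(pp2)=2>1 -> COPY to pp5. 6 ppages; refcounts: pp0:1 pp1:1 pp2:1 pp3:1 pp4:1 pp5:1
Op 6: write(P1, v1, 104). refcount(pp3)=1 -> write in place. 6 ppages; refcounts: pp0:1 pp1:1 pp2:1 pp3:1 pp4:1 pp5:1
P0: v0 -> pp0 = 46
P1: v0 -> pp4 = 149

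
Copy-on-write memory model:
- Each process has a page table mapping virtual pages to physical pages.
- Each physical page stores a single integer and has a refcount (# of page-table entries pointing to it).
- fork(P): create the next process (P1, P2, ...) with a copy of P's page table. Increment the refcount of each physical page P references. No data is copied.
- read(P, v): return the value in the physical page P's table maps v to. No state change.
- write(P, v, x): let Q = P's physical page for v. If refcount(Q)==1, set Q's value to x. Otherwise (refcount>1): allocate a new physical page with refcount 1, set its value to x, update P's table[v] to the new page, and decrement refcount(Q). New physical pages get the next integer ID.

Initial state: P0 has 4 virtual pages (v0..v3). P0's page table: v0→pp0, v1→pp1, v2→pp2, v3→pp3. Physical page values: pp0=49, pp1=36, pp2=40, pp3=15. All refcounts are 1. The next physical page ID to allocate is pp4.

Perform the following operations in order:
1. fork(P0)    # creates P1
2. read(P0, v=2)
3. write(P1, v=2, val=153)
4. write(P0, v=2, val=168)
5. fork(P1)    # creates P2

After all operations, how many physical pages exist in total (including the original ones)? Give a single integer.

Answer: 5

Derivation:
Op 1: fork(P0) -> P1. 4 ppages; refcounts: pp0:2 pp1:2 pp2:2 pp3:2
Op 2: read(P0, v2) -> 40. No state change.
Op 3: write(P1, v2, 153). refcount(pp2)=2>1 -> COPY to pp4. 5 ppages; refcounts: pp0:2 pp1:2 pp2:1 pp3:2 pp4:1
Op 4: write(P0, v2, 168). refcount(pp2)=1 -> write in place. 5 ppages; refcounts: pp0:2 pp1:2 pp2:1 pp3:2 pp4:1
Op 5: fork(P1) -> P2. 5 ppages; refcounts: pp0:3 pp1:3 pp2:1 pp3:3 pp4:2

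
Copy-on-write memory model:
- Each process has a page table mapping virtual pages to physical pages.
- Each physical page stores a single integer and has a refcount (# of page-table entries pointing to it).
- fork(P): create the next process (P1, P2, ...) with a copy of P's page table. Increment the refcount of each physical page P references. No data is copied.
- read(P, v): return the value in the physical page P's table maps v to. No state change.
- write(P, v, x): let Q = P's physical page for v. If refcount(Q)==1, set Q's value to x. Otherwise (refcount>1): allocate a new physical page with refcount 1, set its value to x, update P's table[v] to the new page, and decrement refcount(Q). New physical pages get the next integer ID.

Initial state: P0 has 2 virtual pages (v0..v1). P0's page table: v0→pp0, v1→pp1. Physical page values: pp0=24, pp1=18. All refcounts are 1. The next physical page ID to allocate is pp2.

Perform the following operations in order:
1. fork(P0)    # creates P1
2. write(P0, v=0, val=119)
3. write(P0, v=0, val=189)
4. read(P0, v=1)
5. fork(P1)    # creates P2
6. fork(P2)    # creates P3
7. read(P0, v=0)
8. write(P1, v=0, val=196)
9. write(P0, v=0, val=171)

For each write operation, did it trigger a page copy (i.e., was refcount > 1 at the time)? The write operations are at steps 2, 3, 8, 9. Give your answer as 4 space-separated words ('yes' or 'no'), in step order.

Op 1: fork(P0) -> P1. 2 ppages; refcounts: pp0:2 pp1:2
Op 2: write(P0, v0, 119). refcount(pp0)=2>1 -> COPY to pp2. 3 ppages; refcounts: pp0:1 pp1:2 pp2:1
Op 3: write(P0, v0, 189). refcount(pp2)=1 -> write in place. 3 ppages; refcounts: pp0:1 pp1:2 pp2:1
Op 4: read(P0, v1) -> 18. No state change.
Op 5: fork(P1) -> P2. 3 ppages; refcounts: pp0:2 pp1:3 pp2:1
Op 6: fork(P2) -> P3. 3 ppages; refcounts: pp0:3 pp1:4 pp2:1
Op 7: read(P0, v0) -> 189. No state change.
Op 8: write(P1, v0, 196). refcount(pp0)=3>1 -> COPY to pp3. 4 ppages; refcounts: pp0:2 pp1:4 pp2:1 pp3:1
Op 9: write(P0, v0, 171). refcount(pp2)=1 -> write in place. 4 ppages; refcounts: pp0:2 pp1:4 pp2:1 pp3:1

yes no yes no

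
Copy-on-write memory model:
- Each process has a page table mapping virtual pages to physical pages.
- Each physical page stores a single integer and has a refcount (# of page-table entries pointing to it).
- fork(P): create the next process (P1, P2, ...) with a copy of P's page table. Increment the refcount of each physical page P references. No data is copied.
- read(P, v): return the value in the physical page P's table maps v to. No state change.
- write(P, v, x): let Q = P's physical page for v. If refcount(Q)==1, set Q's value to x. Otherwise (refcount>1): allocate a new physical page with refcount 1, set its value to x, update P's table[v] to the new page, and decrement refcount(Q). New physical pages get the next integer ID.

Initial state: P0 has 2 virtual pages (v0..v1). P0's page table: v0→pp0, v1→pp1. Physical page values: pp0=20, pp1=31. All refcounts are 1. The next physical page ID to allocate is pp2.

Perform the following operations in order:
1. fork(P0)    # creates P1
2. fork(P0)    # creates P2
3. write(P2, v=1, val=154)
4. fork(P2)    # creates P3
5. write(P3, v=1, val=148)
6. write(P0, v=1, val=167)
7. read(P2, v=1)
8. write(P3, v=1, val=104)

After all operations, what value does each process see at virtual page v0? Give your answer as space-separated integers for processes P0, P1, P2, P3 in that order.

Op 1: fork(P0) -> P1. 2 ppages; refcounts: pp0:2 pp1:2
Op 2: fork(P0) -> P2. 2 ppages; refcounts: pp0:3 pp1:3
Op 3: write(P2, v1, 154). refcount(pp1)=3>1 -> COPY to pp2. 3 ppages; refcounts: pp0:3 pp1:2 pp2:1
Op 4: fork(P2) -> P3. 3 ppages; refcounts: pp0:4 pp1:2 pp2:2
Op 5: write(P3, v1, 148). refcount(pp2)=2>1 -> COPY to pp3. 4 ppages; refcounts: pp0:4 pp1:2 pp2:1 pp3:1
Op 6: write(P0, v1, 167). refcount(pp1)=2>1 -> COPY to pp4. 5 ppages; refcounts: pp0:4 pp1:1 pp2:1 pp3:1 pp4:1
Op 7: read(P2, v1) -> 154. No state change.
Op 8: write(P3, v1, 104). refcount(pp3)=1 -> write in place. 5 ppages; refcounts: pp0:4 pp1:1 pp2:1 pp3:1 pp4:1
P0: v0 -> pp0 = 20
P1: v0 -> pp0 = 20
P2: v0 -> pp0 = 20
P3: v0 -> pp0 = 20

Answer: 20 20 20 20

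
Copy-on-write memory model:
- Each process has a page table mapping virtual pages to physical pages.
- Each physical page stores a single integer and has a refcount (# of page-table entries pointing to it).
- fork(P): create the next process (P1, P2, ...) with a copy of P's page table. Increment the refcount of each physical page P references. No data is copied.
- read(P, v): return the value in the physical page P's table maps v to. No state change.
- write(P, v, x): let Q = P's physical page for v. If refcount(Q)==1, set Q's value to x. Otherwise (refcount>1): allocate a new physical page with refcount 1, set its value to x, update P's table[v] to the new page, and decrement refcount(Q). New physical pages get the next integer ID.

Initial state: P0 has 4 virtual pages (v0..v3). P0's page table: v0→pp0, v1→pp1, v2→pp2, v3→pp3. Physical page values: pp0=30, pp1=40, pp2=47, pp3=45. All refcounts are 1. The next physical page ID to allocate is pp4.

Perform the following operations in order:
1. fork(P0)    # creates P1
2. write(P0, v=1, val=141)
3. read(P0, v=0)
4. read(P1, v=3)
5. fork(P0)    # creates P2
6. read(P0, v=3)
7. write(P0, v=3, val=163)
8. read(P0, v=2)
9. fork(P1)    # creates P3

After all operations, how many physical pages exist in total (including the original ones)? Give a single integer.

Op 1: fork(P0) -> P1. 4 ppages; refcounts: pp0:2 pp1:2 pp2:2 pp3:2
Op 2: write(P0, v1, 141). refcount(pp1)=2>1 -> COPY to pp4. 5 ppages; refcounts: pp0:2 pp1:1 pp2:2 pp3:2 pp4:1
Op 3: read(P0, v0) -> 30. No state change.
Op 4: read(P1, v3) -> 45. No state change.
Op 5: fork(P0) -> P2. 5 ppages; refcounts: pp0:3 pp1:1 pp2:3 pp3:3 pp4:2
Op 6: read(P0, v3) -> 45. No state change.
Op 7: write(P0, v3, 163). refcount(pp3)=3>1 -> COPY to pp5. 6 ppages; refcounts: pp0:3 pp1:1 pp2:3 pp3:2 pp4:2 pp5:1
Op 8: read(P0, v2) -> 47. No state change.
Op 9: fork(P1) -> P3. 6 ppages; refcounts: pp0:4 pp1:2 pp2:4 pp3:3 pp4:2 pp5:1

Answer: 6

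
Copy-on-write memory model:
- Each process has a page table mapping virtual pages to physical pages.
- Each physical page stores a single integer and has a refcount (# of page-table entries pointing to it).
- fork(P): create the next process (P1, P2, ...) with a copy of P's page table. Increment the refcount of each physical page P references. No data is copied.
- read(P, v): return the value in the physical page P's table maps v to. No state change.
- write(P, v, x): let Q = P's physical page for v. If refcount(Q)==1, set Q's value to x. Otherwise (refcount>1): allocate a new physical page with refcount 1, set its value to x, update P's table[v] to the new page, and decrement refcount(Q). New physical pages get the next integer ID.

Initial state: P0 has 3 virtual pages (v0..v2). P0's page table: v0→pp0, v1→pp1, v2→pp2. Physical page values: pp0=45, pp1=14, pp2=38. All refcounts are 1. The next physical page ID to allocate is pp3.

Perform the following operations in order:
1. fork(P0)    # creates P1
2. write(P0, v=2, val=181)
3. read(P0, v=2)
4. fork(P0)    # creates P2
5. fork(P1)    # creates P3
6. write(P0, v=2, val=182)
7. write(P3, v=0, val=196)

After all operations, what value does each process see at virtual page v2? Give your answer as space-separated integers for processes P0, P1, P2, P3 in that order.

Answer: 182 38 181 38

Derivation:
Op 1: fork(P0) -> P1. 3 ppages; refcounts: pp0:2 pp1:2 pp2:2
Op 2: write(P0, v2, 181). refcount(pp2)=2>1 -> COPY to pp3. 4 ppages; refcounts: pp0:2 pp1:2 pp2:1 pp3:1
Op 3: read(P0, v2) -> 181. No state change.
Op 4: fork(P0) -> P2. 4 ppages; refcounts: pp0:3 pp1:3 pp2:1 pp3:2
Op 5: fork(P1) -> P3. 4 ppages; refcounts: pp0:4 pp1:4 pp2:2 pp3:2
Op 6: write(P0, v2, 182). refcount(pp3)=2>1 -> COPY to pp4. 5 ppages; refcounts: pp0:4 pp1:4 pp2:2 pp3:1 pp4:1
Op 7: write(P3, v0, 196). refcount(pp0)=4>1 -> COPY to pp5. 6 ppages; refcounts: pp0:3 pp1:4 pp2:2 pp3:1 pp4:1 pp5:1
P0: v2 -> pp4 = 182
P1: v2 -> pp2 = 38
P2: v2 -> pp3 = 181
P3: v2 -> pp2 = 38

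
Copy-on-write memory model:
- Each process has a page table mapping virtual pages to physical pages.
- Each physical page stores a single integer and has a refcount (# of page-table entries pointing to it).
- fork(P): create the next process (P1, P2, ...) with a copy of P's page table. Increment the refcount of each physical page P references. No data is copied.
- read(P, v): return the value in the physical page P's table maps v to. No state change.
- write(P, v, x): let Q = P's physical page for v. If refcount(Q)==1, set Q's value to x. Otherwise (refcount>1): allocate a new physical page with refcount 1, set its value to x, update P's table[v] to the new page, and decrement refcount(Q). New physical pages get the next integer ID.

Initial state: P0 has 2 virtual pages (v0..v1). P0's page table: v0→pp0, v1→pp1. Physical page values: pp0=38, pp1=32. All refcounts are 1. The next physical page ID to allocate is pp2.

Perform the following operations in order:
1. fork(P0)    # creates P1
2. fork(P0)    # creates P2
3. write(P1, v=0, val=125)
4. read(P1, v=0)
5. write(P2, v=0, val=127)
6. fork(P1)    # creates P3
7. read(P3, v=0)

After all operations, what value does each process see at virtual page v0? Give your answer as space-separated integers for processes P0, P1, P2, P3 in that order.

Op 1: fork(P0) -> P1. 2 ppages; refcounts: pp0:2 pp1:2
Op 2: fork(P0) -> P2. 2 ppages; refcounts: pp0:3 pp1:3
Op 3: write(P1, v0, 125). refcount(pp0)=3>1 -> COPY to pp2. 3 ppages; refcounts: pp0:2 pp1:3 pp2:1
Op 4: read(P1, v0) -> 125. No state change.
Op 5: write(P2, v0, 127). refcount(pp0)=2>1 -> COPY to pp3. 4 ppages; refcounts: pp0:1 pp1:3 pp2:1 pp3:1
Op 6: fork(P1) -> P3. 4 ppages; refcounts: pp0:1 pp1:4 pp2:2 pp3:1
Op 7: read(P3, v0) -> 125. No state change.
P0: v0 -> pp0 = 38
P1: v0 -> pp2 = 125
P2: v0 -> pp3 = 127
P3: v0 -> pp2 = 125

Answer: 38 125 127 125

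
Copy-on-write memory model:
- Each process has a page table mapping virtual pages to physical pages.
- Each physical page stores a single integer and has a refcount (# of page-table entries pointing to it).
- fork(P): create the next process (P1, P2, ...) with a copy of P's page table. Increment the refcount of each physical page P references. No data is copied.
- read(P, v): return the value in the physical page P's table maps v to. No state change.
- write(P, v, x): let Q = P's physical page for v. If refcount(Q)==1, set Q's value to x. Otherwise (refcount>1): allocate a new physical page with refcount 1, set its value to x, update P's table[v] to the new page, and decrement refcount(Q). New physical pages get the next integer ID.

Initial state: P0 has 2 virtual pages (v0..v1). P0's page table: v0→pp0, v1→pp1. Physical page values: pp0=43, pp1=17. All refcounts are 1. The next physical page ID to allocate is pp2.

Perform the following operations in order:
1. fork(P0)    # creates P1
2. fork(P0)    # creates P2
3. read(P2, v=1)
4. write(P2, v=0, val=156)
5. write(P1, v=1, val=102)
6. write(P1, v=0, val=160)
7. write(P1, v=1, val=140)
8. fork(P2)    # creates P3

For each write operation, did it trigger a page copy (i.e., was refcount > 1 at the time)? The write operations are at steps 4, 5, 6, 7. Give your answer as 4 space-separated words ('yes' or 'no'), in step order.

Op 1: fork(P0) -> P1. 2 ppages; refcounts: pp0:2 pp1:2
Op 2: fork(P0) -> P2. 2 ppages; refcounts: pp0:3 pp1:3
Op 3: read(P2, v1) -> 17. No state change.
Op 4: write(P2, v0, 156). refcount(pp0)=3>1 -> COPY to pp2. 3 ppages; refcounts: pp0:2 pp1:3 pp2:1
Op 5: write(P1, v1, 102). refcount(pp1)=3>1 -> COPY to pp3. 4 ppages; refcounts: pp0:2 pp1:2 pp2:1 pp3:1
Op 6: write(P1, v0, 160). refcount(pp0)=2>1 -> COPY to pp4. 5 ppages; refcounts: pp0:1 pp1:2 pp2:1 pp3:1 pp4:1
Op 7: write(P1, v1, 140). refcount(pp3)=1 -> write in place. 5 ppages; refcounts: pp0:1 pp1:2 pp2:1 pp3:1 pp4:1
Op 8: fork(P2) -> P3. 5 ppages; refcounts: pp0:1 pp1:3 pp2:2 pp3:1 pp4:1

yes yes yes no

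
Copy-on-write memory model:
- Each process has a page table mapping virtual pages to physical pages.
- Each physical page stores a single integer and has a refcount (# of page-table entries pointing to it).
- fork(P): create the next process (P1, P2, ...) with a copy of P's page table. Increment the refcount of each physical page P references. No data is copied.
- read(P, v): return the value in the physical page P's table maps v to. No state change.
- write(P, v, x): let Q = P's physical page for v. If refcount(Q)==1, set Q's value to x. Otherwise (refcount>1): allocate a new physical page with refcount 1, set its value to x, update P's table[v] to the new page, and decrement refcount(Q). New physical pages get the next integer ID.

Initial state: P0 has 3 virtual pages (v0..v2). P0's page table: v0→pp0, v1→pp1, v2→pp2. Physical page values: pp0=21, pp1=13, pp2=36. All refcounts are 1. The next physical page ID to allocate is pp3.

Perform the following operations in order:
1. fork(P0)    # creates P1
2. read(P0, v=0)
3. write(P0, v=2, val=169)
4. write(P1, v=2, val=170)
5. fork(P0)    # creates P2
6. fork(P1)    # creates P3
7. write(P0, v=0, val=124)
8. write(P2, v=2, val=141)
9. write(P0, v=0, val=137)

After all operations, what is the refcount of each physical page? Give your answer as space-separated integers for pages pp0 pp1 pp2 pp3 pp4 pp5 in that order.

Op 1: fork(P0) -> P1. 3 ppages; refcounts: pp0:2 pp1:2 pp2:2
Op 2: read(P0, v0) -> 21. No state change.
Op 3: write(P0, v2, 169). refcount(pp2)=2>1 -> COPY to pp3. 4 ppages; refcounts: pp0:2 pp1:2 pp2:1 pp3:1
Op 4: write(P1, v2, 170). refcount(pp2)=1 -> write in place. 4 ppages; refcounts: pp0:2 pp1:2 pp2:1 pp3:1
Op 5: fork(P0) -> P2. 4 ppages; refcounts: pp0:3 pp1:3 pp2:1 pp3:2
Op 6: fork(P1) -> P3. 4 ppages; refcounts: pp0:4 pp1:4 pp2:2 pp3:2
Op 7: write(P0, v0, 124). refcount(pp0)=4>1 -> COPY to pp4. 5 ppages; refcounts: pp0:3 pp1:4 pp2:2 pp3:2 pp4:1
Op 8: write(P2, v2, 141). refcount(pp3)=2>1 -> COPY to pp5. 6 ppages; refcounts: pp0:3 pp1:4 pp2:2 pp3:1 pp4:1 pp5:1
Op 9: write(P0, v0, 137). refcount(pp4)=1 -> write in place. 6 ppages; refcounts: pp0:3 pp1:4 pp2:2 pp3:1 pp4:1 pp5:1

Answer: 3 4 2 1 1 1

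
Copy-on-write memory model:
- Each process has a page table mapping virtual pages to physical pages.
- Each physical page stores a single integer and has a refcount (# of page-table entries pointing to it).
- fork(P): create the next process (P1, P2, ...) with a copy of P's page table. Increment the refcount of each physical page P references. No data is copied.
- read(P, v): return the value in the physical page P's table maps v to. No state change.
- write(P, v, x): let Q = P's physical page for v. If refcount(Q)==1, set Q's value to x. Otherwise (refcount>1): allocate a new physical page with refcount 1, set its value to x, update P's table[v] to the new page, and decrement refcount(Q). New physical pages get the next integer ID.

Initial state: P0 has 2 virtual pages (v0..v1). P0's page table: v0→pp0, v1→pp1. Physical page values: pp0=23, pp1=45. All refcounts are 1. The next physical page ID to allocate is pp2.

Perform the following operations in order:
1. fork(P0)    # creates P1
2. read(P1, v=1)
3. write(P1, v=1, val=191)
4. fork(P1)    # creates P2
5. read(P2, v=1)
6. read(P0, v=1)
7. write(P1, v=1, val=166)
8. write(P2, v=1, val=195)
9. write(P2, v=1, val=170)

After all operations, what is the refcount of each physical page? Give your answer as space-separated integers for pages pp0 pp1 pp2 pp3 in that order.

Op 1: fork(P0) -> P1. 2 ppages; refcounts: pp0:2 pp1:2
Op 2: read(P1, v1) -> 45. No state change.
Op 3: write(P1, v1, 191). refcount(pp1)=2>1 -> COPY to pp2. 3 ppages; refcounts: pp0:2 pp1:1 pp2:1
Op 4: fork(P1) -> P2. 3 ppages; refcounts: pp0:3 pp1:1 pp2:2
Op 5: read(P2, v1) -> 191. No state change.
Op 6: read(P0, v1) -> 45. No state change.
Op 7: write(P1, v1, 166). refcount(pp2)=2>1 -> COPY to pp3. 4 ppages; refcounts: pp0:3 pp1:1 pp2:1 pp3:1
Op 8: write(P2, v1, 195). refcount(pp2)=1 -> write in place. 4 ppages; refcounts: pp0:3 pp1:1 pp2:1 pp3:1
Op 9: write(P2, v1, 170). refcount(pp2)=1 -> write in place. 4 ppages; refcounts: pp0:3 pp1:1 pp2:1 pp3:1

Answer: 3 1 1 1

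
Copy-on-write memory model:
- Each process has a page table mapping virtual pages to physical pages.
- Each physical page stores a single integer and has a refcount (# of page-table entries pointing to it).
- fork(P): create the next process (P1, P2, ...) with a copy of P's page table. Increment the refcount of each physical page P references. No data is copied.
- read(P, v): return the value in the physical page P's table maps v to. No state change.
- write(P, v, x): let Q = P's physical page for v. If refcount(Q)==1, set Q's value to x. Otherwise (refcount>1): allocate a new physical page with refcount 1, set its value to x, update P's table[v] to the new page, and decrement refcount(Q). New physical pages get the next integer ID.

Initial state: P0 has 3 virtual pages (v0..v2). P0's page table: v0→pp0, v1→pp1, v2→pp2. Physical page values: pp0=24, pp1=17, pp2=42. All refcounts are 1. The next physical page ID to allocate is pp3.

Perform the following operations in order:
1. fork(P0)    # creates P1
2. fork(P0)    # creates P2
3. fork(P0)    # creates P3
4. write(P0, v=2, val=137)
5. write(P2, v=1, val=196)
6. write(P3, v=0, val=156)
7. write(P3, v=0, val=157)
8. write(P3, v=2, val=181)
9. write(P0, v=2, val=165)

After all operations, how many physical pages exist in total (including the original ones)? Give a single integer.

Answer: 7

Derivation:
Op 1: fork(P0) -> P1. 3 ppages; refcounts: pp0:2 pp1:2 pp2:2
Op 2: fork(P0) -> P2. 3 ppages; refcounts: pp0:3 pp1:3 pp2:3
Op 3: fork(P0) -> P3. 3 ppages; refcounts: pp0:4 pp1:4 pp2:4
Op 4: write(P0, v2, 137). refcount(pp2)=4>1 -> COPY to pp3. 4 ppages; refcounts: pp0:4 pp1:4 pp2:3 pp3:1
Op 5: write(P2, v1, 196). refcount(pp1)=4>1 -> COPY to pp4. 5 ppages; refcounts: pp0:4 pp1:3 pp2:3 pp3:1 pp4:1
Op 6: write(P3, v0, 156). refcount(pp0)=4>1 -> COPY to pp5. 6 ppages; refcounts: pp0:3 pp1:3 pp2:3 pp3:1 pp4:1 pp5:1
Op 7: write(P3, v0, 157). refcount(pp5)=1 -> write in place. 6 ppages; refcounts: pp0:3 pp1:3 pp2:3 pp3:1 pp4:1 pp5:1
Op 8: write(P3, v2, 181). refcount(pp2)=3>1 -> COPY to pp6. 7 ppages; refcounts: pp0:3 pp1:3 pp2:2 pp3:1 pp4:1 pp5:1 pp6:1
Op 9: write(P0, v2, 165). refcount(pp3)=1 -> write in place. 7 ppages; refcounts: pp0:3 pp1:3 pp2:2 pp3:1 pp4:1 pp5:1 pp6:1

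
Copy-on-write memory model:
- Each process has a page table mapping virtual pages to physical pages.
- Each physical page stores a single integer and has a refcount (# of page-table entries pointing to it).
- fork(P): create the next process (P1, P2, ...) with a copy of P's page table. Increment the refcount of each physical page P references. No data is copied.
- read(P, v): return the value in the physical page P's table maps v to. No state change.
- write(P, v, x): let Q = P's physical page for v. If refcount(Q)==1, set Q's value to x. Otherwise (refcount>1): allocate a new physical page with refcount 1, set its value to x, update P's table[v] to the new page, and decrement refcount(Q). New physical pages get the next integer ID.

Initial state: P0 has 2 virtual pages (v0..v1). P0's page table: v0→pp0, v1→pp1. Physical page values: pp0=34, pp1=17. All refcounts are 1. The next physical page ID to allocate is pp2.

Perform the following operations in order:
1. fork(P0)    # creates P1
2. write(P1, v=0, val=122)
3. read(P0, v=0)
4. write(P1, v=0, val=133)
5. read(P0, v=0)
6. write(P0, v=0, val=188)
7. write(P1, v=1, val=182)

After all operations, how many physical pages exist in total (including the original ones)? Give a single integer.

Answer: 4

Derivation:
Op 1: fork(P0) -> P1. 2 ppages; refcounts: pp0:2 pp1:2
Op 2: write(P1, v0, 122). refcount(pp0)=2>1 -> COPY to pp2. 3 ppages; refcounts: pp0:1 pp1:2 pp2:1
Op 3: read(P0, v0) -> 34. No state change.
Op 4: write(P1, v0, 133). refcount(pp2)=1 -> write in place. 3 ppages; refcounts: pp0:1 pp1:2 pp2:1
Op 5: read(P0, v0) -> 34. No state change.
Op 6: write(P0, v0, 188). refcount(pp0)=1 -> write in place. 3 ppages; refcounts: pp0:1 pp1:2 pp2:1
Op 7: write(P1, v1, 182). refcount(pp1)=2>1 -> COPY to pp3. 4 ppages; refcounts: pp0:1 pp1:1 pp2:1 pp3:1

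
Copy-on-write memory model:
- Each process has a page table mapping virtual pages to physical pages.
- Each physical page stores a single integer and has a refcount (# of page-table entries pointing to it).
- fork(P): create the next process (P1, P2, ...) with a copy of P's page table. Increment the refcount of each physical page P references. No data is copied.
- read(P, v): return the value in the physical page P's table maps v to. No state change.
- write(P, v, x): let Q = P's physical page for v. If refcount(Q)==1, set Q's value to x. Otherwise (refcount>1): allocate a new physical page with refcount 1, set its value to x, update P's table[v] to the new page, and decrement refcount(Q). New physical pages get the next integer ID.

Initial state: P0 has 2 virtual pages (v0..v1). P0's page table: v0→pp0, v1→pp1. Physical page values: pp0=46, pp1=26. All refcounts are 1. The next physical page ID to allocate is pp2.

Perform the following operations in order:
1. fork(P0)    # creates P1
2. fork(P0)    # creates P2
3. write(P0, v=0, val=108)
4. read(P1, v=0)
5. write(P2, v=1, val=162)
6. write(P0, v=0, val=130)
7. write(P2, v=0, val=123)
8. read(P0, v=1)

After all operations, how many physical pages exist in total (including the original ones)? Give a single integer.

Answer: 5

Derivation:
Op 1: fork(P0) -> P1. 2 ppages; refcounts: pp0:2 pp1:2
Op 2: fork(P0) -> P2. 2 ppages; refcounts: pp0:3 pp1:3
Op 3: write(P0, v0, 108). refcount(pp0)=3>1 -> COPY to pp2. 3 ppages; refcounts: pp0:2 pp1:3 pp2:1
Op 4: read(P1, v0) -> 46. No state change.
Op 5: write(P2, v1, 162). refcount(pp1)=3>1 -> COPY to pp3. 4 ppages; refcounts: pp0:2 pp1:2 pp2:1 pp3:1
Op 6: write(P0, v0, 130). refcount(pp2)=1 -> write in place. 4 ppages; refcounts: pp0:2 pp1:2 pp2:1 pp3:1
Op 7: write(P2, v0, 123). refcount(pp0)=2>1 -> COPY to pp4. 5 ppages; refcounts: pp0:1 pp1:2 pp2:1 pp3:1 pp4:1
Op 8: read(P0, v1) -> 26. No state change.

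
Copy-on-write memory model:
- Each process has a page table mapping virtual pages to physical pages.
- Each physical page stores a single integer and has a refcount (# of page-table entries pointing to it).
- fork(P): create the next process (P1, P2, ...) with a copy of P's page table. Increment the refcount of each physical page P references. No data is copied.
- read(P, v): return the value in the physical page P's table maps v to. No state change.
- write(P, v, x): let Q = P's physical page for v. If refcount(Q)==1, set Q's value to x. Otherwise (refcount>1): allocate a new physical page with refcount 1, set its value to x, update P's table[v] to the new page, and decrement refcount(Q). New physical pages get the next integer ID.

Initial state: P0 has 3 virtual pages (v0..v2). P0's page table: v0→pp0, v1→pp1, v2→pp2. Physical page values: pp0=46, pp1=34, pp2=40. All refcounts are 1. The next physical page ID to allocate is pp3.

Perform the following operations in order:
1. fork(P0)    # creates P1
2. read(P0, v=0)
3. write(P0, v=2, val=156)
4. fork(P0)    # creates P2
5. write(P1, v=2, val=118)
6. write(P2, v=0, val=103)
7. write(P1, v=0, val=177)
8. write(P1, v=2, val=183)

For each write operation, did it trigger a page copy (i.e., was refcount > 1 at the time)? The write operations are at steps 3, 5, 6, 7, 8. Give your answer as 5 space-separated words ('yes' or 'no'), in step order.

Op 1: fork(P0) -> P1. 3 ppages; refcounts: pp0:2 pp1:2 pp2:2
Op 2: read(P0, v0) -> 46. No state change.
Op 3: write(P0, v2, 156). refcount(pp2)=2>1 -> COPY to pp3. 4 ppages; refcounts: pp0:2 pp1:2 pp2:1 pp3:1
Op 4: fork(P0) -> P2. 4 ppages; refcounts: pp0:3 pp1:3 pp2:1 pp3:2
Op 5: write(P1, v2, 118). refcount(pp2)=1 -> write in place. 4 ppages; refcounts: pp0:3 pp1:3 pp2:1 pp3:2
Op 6: write(P2, v0, 103). refcount(pp0)=3>1 -> COPY to pp4. 5 ppages; refcounts: pp0:2 pp1:3 pp2:1 pp3:2 pp4:1
Op 7: write(P1, v0, 177). refcount(pp0)=2>1 -> COPY to pp5. 6 ppages; refcounts: pp0:1 pp1:3 pp2:1 pp3:2 pp4:1 pp5:1
Op 8: write(P1, v2, 183). refcount(pp2)=1 -> write in place. 6 ppages; refcounts: pp0:1 pp1:3 pp2:1 pp3:2 pp4:1 pp5:1

yes no yes yes no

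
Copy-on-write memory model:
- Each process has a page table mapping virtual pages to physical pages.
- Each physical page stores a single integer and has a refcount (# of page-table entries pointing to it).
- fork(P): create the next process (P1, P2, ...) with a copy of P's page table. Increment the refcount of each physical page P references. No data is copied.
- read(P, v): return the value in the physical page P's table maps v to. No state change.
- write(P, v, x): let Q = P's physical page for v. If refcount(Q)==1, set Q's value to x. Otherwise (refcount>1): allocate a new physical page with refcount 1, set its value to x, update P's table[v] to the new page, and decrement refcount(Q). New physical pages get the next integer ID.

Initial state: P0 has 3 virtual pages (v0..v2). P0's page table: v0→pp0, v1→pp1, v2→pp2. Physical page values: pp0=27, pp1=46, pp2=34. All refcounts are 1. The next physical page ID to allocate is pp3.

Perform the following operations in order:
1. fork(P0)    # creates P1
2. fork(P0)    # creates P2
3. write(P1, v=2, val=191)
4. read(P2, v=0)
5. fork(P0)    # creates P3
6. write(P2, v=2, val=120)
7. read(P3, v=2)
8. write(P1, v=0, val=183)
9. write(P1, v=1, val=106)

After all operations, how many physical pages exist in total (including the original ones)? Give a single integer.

Answer: 7

Derivation:
Op 1: fork(P0) -> P1. 3 ppages; refcounts: pp0:2 pp1:2 pp2:2
Op 2: fork(P0) -> P2. 3 ppages; refcounts: pp0:3 pp1:3 pp2:3
Op 3: write(P1, v2, 191). refcount(pp2)=3>1 -> COPY to pp3. 4 ppages; refcounts: pp0:3 pp1:3 pp2:2 pp3:1
Op 4: read(P2, v0) -> 27. No state change.
Op 5: fork(P0) -> P3. 4 ppages; refcounts: pp0:4 pp1:4 pp2:3 pp3:1
Op 6: write(P2, v2, 120). refcount(pp2)=3>1 -> COPY to pp4. 5 ppages; refcounts: pp0:4 pp1:4 pp2:2 pp3:1 pp4:1
Op 7: read(P3, v2) -> 34. No state change.
Op 8: write(P1, v0, 183). refcount(pp0)=4>1 -> COPY to pp5. 6 ppages; refcounts: pp0:3 pp1:4 pp2:2 pp3:1 pp4:1 pp5:1
Op 9: write(P1, v1, 106). refcount(pp1)=4>1 -> COPY to pp6. 7 ppages; refcounts: pp0:3 pp1:3 pp2:2 pp3:1 pp4:1 pp5:1 pp6:1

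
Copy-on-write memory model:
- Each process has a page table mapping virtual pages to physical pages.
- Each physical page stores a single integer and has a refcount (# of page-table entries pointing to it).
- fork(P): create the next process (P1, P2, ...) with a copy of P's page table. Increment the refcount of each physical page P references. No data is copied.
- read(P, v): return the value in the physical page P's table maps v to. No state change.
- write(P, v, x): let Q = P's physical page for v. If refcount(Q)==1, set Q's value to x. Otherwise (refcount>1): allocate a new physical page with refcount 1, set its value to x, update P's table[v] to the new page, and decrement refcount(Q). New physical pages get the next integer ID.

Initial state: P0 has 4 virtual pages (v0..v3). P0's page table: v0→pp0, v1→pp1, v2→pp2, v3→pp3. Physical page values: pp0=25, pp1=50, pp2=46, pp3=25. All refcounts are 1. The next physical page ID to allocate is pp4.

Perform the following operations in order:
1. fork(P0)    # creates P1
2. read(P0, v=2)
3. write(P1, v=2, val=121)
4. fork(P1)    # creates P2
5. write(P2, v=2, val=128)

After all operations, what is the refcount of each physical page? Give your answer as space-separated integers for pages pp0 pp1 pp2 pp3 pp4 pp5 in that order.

Op 1: fork(P0) -> P1. 4 ppages; refcounts: pp0:2 pp1:2 pp2:2 pp3:2
Op 2: read(P0, v2) -> 46. No state change.
Op 3: write(P1, v2, 121). refcount(pp2)=2>1 -> COPY to pp4. 5 ppages; refcounts: pp0:2 pp1:2 pp2:1 pp3:2 pp4:1
Op 4: fork(P1) -> P2. 5 ppages; refcounts: pp0:3 pp1:3 pp2:1 pp3:3 pp4:2
Op 5: write(P2, v2, 128). refcount(pp4)=2>1 -> COPY to pp5. 6 ppages; refcounts: pp0:3 pp1:3 pp2:1 pp3:3 pp4:1 pp5:1

Answer: 3 3 1 3 1 1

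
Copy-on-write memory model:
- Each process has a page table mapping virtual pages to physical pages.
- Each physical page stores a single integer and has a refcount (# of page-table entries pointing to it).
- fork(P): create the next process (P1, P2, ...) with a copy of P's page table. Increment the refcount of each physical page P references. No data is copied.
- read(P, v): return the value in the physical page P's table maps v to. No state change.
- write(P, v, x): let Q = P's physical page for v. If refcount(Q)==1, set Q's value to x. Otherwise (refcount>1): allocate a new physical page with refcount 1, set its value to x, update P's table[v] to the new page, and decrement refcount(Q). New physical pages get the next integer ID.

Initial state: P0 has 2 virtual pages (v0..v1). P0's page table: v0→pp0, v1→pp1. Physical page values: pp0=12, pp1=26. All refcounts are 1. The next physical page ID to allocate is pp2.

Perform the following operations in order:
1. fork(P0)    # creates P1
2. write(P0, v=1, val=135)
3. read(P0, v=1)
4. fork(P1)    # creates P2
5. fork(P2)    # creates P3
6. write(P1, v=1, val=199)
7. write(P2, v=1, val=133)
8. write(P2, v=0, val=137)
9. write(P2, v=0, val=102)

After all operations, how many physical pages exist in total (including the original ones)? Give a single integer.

Op 1: fork(P0) -> P1. 2 ppages; refcounts: pp0:2 pp1:2
Op 2: write(P0, v1, 135). refcount(pp1)=2>1 -> COPY to pp2. 3 ppages; refcounts: pp0:2 pp1:1 pp2:1
Op 3: read(P0, v1) -> 135. No state change.
Op 4: fork(P1) -> P2. 3 ppages; refcounts: pp0:3 pp1:2 pp2:1
Op 5: fork(P2) -> P3. 3 ppages; refcounts: pp0:4 pp1:3 pp2:1
Op 6: write(P1, v1, 199). refcount(pp1)=3>1 -> COPY to pp3. 4 ppages; refcounts: pp0:4 pp1:2 pp2:1 pp3:1
Op 7: write(P2, v1, 133). refcount(pp1)=2>1 -> COPY to pp4. 5 ppages; refcounts: pp0:4 pp1:1 pp2:1 pp3:1 pp4:1
Op 8: write(P2, v0, 137). refcount(pp0)=4>1 -> COPY to pp5. 6 ppages; refcounts: pp0:3 pp1:1 pp2:1 pp3:1 pp4:1 pp5:1
Op 9: write(P2, v0, 102). refcount(pp5)=1 -> write in place. 6 ppages; refcounts: pp0:3 pp1:1 pp2:1 pp3:1 pp4:1 pp5:1

Answer: 6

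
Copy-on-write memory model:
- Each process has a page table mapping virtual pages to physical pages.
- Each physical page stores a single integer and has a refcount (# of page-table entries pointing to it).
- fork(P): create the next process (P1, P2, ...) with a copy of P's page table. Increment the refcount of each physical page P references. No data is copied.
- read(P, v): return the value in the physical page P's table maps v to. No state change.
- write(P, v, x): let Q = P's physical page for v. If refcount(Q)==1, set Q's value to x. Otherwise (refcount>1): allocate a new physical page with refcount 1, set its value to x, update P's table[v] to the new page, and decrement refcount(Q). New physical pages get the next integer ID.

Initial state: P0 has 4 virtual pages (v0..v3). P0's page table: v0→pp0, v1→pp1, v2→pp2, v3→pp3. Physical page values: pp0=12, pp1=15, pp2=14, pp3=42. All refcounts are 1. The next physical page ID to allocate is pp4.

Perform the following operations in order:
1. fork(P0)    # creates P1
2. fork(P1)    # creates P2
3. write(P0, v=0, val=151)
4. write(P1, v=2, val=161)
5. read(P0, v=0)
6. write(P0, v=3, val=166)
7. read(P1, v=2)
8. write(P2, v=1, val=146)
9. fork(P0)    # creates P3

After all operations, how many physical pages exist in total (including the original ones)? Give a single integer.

Answer: 8

Derivation:
Op 1: fork(P0) -> P1. 4 ppages; refcounts: pp0:2 pp1:2 pp2:2 pp3:2
Op 2: fork(P1) -> P2. 4 ppages; refcounts: pp0:3 pp1:3 pp2:3 pp3:3
Op 3: write(P0, v0, 151). refcount(pp0)=3>1 -> COPY to pp4. 5 ppages; refcounts: pp0:2 pp1:3 pp2:3 pp3:3 pp4:1
Op 4: write(P1, v2, 161). refcount(pp2)=3>1 -> COPY to pp5. 6 ppages; refcounts: pp0:2 pp1:3 pp2:2 pp3:3 pp4:1 pp5:1
Op 5: read(P0, v0) -> 151. No state change.
Op 6: write(P0, v3, 166). refcount(pp3)=3>1 -> COPY to pp6. 7 ppages; refcounts: pp0:2 pp1:3 pp2:2 pp3:2 pp4:1 pp5:1 pp6:1
Op 7: read(P1, v2) -> 161. No state change.
Op 8: write(P2, v1, 146). refcount(pp1)=3>1 -> COPY to pp7. 8 ppages; refcounts: pp0:2 pp1:2 pp2:2 pp3:2 pp4:1 pp5:1 pp6:1 pp7:1
Op 9: fork(P0) -> P3. 8 ppages; refcounts: pp0:2 pp1:3 pp2:3 pp3:2 pp4:2 pp5:1 pp6:2 pp7:1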